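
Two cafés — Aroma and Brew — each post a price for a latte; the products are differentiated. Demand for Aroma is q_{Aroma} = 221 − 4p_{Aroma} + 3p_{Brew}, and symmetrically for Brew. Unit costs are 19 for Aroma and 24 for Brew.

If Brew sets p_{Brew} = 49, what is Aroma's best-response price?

Aroma's profit: π = (p_{Aroma} − 19)(221 − 4p_{Aroma} + 3p_{Brew}).
∂π/∂p_{Aroma} = 297 − 8p_{Aroma} + 3p_{Brew} = 0 ⇒ p_{Aroma} = 37.125 + 0.375p_{Brew}.
At p_{Brew} = 49: p_{Aroma} = 37.125 + 0.375·49 = 55.5.

55.5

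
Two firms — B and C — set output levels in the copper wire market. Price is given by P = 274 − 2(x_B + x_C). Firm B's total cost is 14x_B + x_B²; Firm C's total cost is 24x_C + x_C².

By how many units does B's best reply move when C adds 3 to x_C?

-1

Firm B's profit: π = x_B(274 − 2(x_B + x_C)) − 14x_B − x_B².
∂π/∂x_B = 260 − 6x_B − 2x_C = 0, so x_B = 130/3 − (1/3)x_C.
The reaction-function slope is −1/3, so a 3-unit rise in x_C moves x_B by −1/3 × 3 = −1. B's best response falls — the actions are strategic substitutes.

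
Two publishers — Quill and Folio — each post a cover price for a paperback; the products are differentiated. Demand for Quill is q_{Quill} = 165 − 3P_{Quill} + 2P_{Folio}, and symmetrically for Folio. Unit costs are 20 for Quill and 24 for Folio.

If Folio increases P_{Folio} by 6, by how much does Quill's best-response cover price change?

Quill's profit: π = (P_{Quill} − 20)(165 − 3P_{Quill} + 2P_{Folio}).
∂π/∂P_{Quill} = 225 − 6P_{Quill} + 2P_{Folio} = 0 ⇒ P_{Quill} = 37.5 + (1/3)P_{Folio}.
The reaction-function slope is 1/3, so a 6-unit rise in P_{Folio} moves P_{Quill} by 1/3 × 6 = 2. Quill's best response rises — the actions are strategic complements.

2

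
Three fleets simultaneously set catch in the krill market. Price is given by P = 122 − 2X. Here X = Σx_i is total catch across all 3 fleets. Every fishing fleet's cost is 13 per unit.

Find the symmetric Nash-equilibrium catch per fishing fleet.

A representative fishing fleet's profit is π_i = x_i(122 − 2X) − 13x_i, with X = x_i + Σ_{j≠i} x_j.
First-order condition: 109 − 4x_i − 2Σ_{j≠i} x_j = 0.
In a symmetric equilibrium every fishing fleet chooses the same x, so Σ_{j≠i} x_j = 2x. The condition becomes 109 − 8x = 0, giving x = 109/8 = 13.625.

13.625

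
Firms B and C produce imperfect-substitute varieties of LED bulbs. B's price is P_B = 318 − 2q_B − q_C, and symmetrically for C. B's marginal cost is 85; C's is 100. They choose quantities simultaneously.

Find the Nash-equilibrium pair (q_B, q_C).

Firm B's profit: π = q_B(318 − 2q_B − q_C) − 85q_B.
∂π/∂q_B = 233 − 4q_B − q_C = 0 ⇒ q_B = 58.25 − 0.25q_C.
Similarly q_C = 54.5 − 0.25q_B.
Solving the two reaction functions simultaneously: (1 − (−0.25)(−0.25))q_B = 58.25 − 0.25·54.5, so 0.9375q_B = 44.625 and q_B = 47.6.
Then q_C = 54.5 − 0.25·47.6 = 42.6.

47.6, 42.6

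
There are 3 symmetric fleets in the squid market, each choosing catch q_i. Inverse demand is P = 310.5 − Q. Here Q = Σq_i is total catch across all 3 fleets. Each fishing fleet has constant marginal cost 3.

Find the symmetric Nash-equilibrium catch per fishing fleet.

A representative fishing fleet's profit is π_i = q_i(310.5 − Q) − 3q_i, with Q = q_i + Σ_{j≠i} q_j.
First-order condition: 307.5 − 2q_i − Σ_{j≠i} q_j = 0.
In a symmetric equilibrium every fishing fleet chooses the same q, so Σ_{j≠i} q_j = 2q. The condition becomes 307.5 − 4q = 0, giving q = 307.5/4 = 76.875.

76.875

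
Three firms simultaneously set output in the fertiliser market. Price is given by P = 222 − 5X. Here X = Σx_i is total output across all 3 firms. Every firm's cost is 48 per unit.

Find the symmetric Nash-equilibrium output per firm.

8.7

A representative firm's profit is π_i = x_i(222 − 5X) − 48x_i, with X = x_i + Σ_{j≠i} x_j.
First-order condition: 174 − 10x_i − 5Σ_{j≠i} x_j = 0.
With identical firms, set every x_j = x: then 174 − 10x − 10x = 0, i.e. x = 174/20 = 8.7.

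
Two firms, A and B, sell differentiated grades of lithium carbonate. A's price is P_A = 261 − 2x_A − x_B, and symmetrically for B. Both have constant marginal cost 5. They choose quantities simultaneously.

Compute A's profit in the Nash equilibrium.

Firm A's profit: π = x_A(261 − 2x_A − x_B) − 5x_A.
∂π/∂x_A = 256 − 4x_A − x_B = 0 ⇒ x_A = 64 − 0.25x_B.
Setting x_A = x_B in the reaction function: x_A = 64 − 0.25x_A, so x_A = 64 / 1.25 = 51.2.
P_A = 261 − 2·51.2 − 51.2 = 107.4.
Profit = (107.4 − 5)·51.2 = 5242.88.

5242.88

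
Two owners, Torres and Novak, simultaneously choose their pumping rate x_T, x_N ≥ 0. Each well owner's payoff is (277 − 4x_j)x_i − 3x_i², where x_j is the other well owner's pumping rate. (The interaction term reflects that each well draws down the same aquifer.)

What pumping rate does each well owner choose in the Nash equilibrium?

Torres's payoff is (277 − 4x_N)x_T − 3x_T².
∂π/∂x_T = 277 − 4x_N − 6x_T = 0, so x_T = 277/6 − (2/3)x_N.
The game is symmetric, so in equilibrium x_N = x_T: the reaction function gives (5/3)x_T = 277/6, hence x_T = 27.7.

27.7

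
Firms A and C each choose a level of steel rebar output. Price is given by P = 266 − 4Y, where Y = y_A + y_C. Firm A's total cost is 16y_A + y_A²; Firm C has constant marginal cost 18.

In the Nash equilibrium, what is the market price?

110.5

Firm A's profit: π = y_A(266 − 4(y_A + y_C)) − 16y_A − y_A².
∂π/∂y_A = 250 − 10y_A − 4y_C = 0, so y_A = 25 − 0.4y_C.
For C: ∂π/∂y_C = 248 − 8y_C − 4y_A = 0 ⇒ y_C = 31 − 0.5y_A.
Solving the two reaction functions simultaneously: (1 − (−0.4)(−0.5))y_A = 25 − 0.4·31, so 0.8y_A = 12.6 and y_A = 15.75.
Then y_C = 31 − 0.5·15.75 = 23.125.
Equilibrium price: P = 266 − 4·38.875 = 110.5.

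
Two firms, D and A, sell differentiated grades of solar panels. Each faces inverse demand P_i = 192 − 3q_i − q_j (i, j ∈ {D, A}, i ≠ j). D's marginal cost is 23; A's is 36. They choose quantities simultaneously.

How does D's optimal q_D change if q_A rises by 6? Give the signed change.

-1

Firm D's profit: π = q_D(192 − 3q_D − q_A) − 23q_D.
∂π/∂q_D = 169 − 6q_D − q_A = 0 ⇒ q_D = 169/6 − (1/6)q_A.
The reaction-function slope is −1/6, so a 6-unit rise in q_A moves q_D by −1/6 × 6 = −1. D's best response falls — the actions are strategic substitutes.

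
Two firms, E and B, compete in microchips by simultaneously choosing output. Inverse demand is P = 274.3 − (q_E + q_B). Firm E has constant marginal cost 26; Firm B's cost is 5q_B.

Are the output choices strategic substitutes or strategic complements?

Firm E's profit: π = q_E(274.3 − (q_E + q_B)) − 26q_E.
∂π/∂q_E = 248.3 − 2q_E − q_B = 0, so q_E = 124.15 − 0.5q_B.
The best-response slope dq_E/dq_B = −0.5 < 0: the reaction function is downward-sloping, so the choices are strategic substitutes.

strategic substitutes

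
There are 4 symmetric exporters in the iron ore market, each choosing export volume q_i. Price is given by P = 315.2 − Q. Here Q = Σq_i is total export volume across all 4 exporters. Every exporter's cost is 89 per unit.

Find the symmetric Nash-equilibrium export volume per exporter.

A representative exporter's profit is π_i = q_i(315.2 − Q) − 89q_i, with Q = q_i + Σ_{j≠i} q_j.
First-order condition: 226.2 − 2q_i − Σ_{j≠i} q_j = 0.
Imposing symmetry (q_j = q for all j) turns Σ_{j≠i} q_j into 3q, so 226.2 = 5q and q = 45.24.

45.24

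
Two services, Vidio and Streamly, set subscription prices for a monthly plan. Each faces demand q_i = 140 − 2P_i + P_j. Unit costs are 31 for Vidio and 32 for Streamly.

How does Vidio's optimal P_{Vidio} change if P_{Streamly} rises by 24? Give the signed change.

6

Vidio's profit: π = (P_{Vidio} − 31)(140 − 2P_{Vidio} + P_{Streamly}).
∂π/∂P_{Vidio} = 202 − 4P_{Vidio} + P_{Streamly} = 0 ⇒ P_{Vidio} = 50.5 + 0.25P_{Streamly}.
The reaction-function slope is 0.25, so a 24-unit rise in P_{Streamly} moves P_{Vidio} by 0.25 × 24 = 6. Vidio's best response rises — the actions are strategic complements.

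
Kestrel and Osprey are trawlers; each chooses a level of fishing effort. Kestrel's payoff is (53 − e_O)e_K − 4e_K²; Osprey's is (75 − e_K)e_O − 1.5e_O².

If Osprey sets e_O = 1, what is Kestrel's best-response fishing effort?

6.5

Expanding Kestrel's payoff: 53e_K − e_Oe_K − 4e_K².
∂π/∂e_K = 53 − e_O − 8e_K = 0, so e_K = 6.625 − 0.125e_O.
At e_O = 1: e_K = 6.625 − 0.125·1 = 6.5.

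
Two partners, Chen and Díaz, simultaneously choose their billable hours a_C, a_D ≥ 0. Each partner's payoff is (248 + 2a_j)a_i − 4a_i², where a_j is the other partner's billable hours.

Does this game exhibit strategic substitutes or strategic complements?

Chen's payoff is (248 + 2a_D)a_C − 4a_C².
∂π/∂a_C = 248 + 2a_D − 8a_C = 0, so a_C = 31 + 0.25a_D.
The best-response slope da_C/da_D = 0.25 > 0: the reaction function is upward-sloping, so the choices are strategic complements.

strategic complements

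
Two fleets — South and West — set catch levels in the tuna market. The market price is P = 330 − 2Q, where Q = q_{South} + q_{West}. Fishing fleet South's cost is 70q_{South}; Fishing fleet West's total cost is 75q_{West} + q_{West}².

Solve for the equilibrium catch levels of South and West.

Fishing fleet South's profit: π = q_{South}(330 − 2(q_{South} + q_{West})) − 70q_{South}.
∂π/∂q_{South} = 260 − 4q_{South} − 2q_{West} = 0, so q_{South} = 65 − 0.5q_{West}.
For West: ∂π/∂q_{West} = 255 − 6q_{West} − 2q_{South} = 0 ⇒ q_{West} = 42.5 − (1/3)q_{South}.
Plugging q_{West} into South's best response: q_{South} = 65 − 0.5(42.5 − (1/3)q_{South}) ⇒ (5/6)q_{South} = 43.75, so q_{South} = 52.5.
Then q_{West} = 42.5 − (1/3)·52.5 = 25.

52.5, 25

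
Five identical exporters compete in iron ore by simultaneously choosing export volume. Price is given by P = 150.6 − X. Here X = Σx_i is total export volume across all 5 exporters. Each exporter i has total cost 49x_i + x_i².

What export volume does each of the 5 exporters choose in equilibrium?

A representative exporter's profit is π_i = x_i(150.6 − X) − 49x_i − x_i², with X = x_i + Σ_{j≠i} x_j.
First-order condition: 101.6 − 4x_i − Σ_{j≠i} x_j = 0.
With identical exporters, set every x_j = x: then 101.6 − 4x − 4x = 0, i.e. x = 101.6/8 = 12.7.

12.7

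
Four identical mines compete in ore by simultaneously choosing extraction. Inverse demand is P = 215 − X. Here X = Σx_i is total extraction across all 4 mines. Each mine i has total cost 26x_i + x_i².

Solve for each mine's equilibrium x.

A representative mine's profit is π_i = x_i(215 − X) − 26x_i − x_i², with X = x_i + Σ_{j≠i} x_j.
First-order condition: 189 − 4x_i − Σ_{j≠i} x_j = 0.
With identical mines, set every x_j = x: then 189 − 4x − 3x = 0, i.e. x = 189/7 = 27.

27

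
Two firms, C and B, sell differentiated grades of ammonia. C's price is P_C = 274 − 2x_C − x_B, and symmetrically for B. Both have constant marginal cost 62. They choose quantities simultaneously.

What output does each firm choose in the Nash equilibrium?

Firm C's profit: π = x_C(274 − 2x_C − x_B) − 62x_C.
∂π/∂x_C = 212 − 4x_C − x_B = 0 ⇒ x_C = 53 − 0.25x_B.
The game is symmetric, so in equilibrium x_B = x_C: the reaction function gives 1.25x_C = 53, hence x_C = 42.4.

42.4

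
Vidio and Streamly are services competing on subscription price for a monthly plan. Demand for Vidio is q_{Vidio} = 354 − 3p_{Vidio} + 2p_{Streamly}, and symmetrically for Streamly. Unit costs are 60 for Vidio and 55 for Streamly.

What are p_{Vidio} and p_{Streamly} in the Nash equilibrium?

Vidio's profit: π = (p_{Vidio} − 60)(354 − 3p_{Vidio} + 2p_{Streamly}).
∂π/∂p_{Vidio} = 534 − 6p_{Vidio} + 2p_{Streamly} = 0 ⇒ p_{Vidio} = 89 + (1/3)p_{Streamly}.
Similarly p_{Streamly} = 86.5 + (1/3)p_{Vidio}.
Solving the two reaction functions simultaneously: (1 − (1/3)(1/3))p_{Vidio} = 89 + (1/3)·86.5, so (8/9)p_{Vidio} = 707/6 and p_{Vidio} = 132.5625.
Then p_{Streamly} = 86.5 + (1/3)·132.5625 = 130.6875.

132.5625, 130.6875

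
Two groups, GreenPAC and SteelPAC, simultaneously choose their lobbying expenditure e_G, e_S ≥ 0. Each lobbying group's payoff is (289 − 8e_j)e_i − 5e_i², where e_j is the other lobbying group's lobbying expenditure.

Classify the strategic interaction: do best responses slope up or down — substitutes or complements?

GreenPAC's payoff is (289 − 8e_S)e_G − 5e_G².
∂π/∂e_G = 289 − 8e_S − 10e_G = 0, so e_G = 28.9 − 0.8e_S.
The best-response slope de_G/de_S = −0.8 < 0: the reaction function is downward-sloping, so the choices are strategic substitutes.

strategic substitutes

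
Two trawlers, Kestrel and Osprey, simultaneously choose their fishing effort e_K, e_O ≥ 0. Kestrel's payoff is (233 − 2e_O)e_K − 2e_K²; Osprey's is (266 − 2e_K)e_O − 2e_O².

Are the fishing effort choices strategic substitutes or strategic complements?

Expanding Kestrel's payoff: 233e_K − 2e_Oe_K − 2e_K².
∂π/∂e_K = 233 − 2e_O − 4e_K = 0, so e_K = 58.25 − 0.5e_O.
The best-response slope de_K/de_O = −0.5 < 0: the reaction function is downward-sloping, so the choices are strategic substitutes.

strategic substitutes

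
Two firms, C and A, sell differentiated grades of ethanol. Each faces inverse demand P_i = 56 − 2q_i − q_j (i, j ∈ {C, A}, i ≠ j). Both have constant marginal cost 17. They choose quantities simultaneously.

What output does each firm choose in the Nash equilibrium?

Firm C's profit: π = q_C(56 − 2q_C − q_A) − 17q_C.
∂π/∂q_C = 39 − 4q_C − q_A = 0 ⇒ q_C = 9.75 − 0.25q_A.
The game is symmetric, so in equilibrium q_A = q_C: the reaction function gives 1.25q_C = 9.75, hence q_C = 7.8.

7.8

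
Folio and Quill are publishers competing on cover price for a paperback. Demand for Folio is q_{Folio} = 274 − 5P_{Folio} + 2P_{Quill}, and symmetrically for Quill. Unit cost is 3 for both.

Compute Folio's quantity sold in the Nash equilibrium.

165.625

Folio's profit: π = (P_{Folio} − 3)(274 − 5P_{Folio} + 2P_{Quill}).
∂π/∂P_{Folio} = 289 − 10P_{Folio} + 2P_{Quill} = 0 ⇒ P_{Folio} = 28.9 + 0.2P_{Quill}.
The game is symmetric, so in equilibrium P_{Quill} = P_{Folio}: the reaction function gives 0.8P_{Folio} = 28.9, hence P_{Folio} = 36.125.
q_{Folio} = 274 − 5·36.125 + 2·36.125 = 165.625.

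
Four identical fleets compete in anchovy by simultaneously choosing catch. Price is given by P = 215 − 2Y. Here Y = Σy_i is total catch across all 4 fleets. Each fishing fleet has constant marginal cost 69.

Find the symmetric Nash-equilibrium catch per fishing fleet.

14.6

A representative fishing fleet's profit is π_i = y_i(215 − 2Y) − 69y_i, with Y = y_i + Σ_{j≠i} y_j.
First-order condition: 146 − 4y_i − 2Σ_{j≠i} y_j = 0.
With identical fishing fleets, set every y_j = y: then 146 − 4y − 6y = 0, i.e. y = 146/10 = 14.6.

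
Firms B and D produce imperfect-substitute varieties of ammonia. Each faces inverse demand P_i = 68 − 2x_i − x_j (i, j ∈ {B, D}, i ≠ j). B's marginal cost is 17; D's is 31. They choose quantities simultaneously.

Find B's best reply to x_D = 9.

Firm B's profit: π = x_B(68 − 2x_B − x_D) − 17x_B.
∂π/∂x_B = 51 − 4x_B − x_D = 0 ⇒ x_B = 12.75 − 0.25x_D.
At x_D = 9: x_B = 12.75 − 0.25·9 = 10.5.

10.5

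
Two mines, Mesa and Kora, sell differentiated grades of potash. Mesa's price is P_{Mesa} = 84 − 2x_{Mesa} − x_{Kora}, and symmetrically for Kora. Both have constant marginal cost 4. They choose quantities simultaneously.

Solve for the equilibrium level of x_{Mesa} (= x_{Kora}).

Mine Mesa's profit: π = x_{Mesa}(84 − 2x_{Mesa} − x_{Kora}) − 4x_{Mesa}.
∂π/∂x_{Mesa} = 80 − 4x_{Mesa} − x_{Kora} = 0 ⇒ x_{Mesa} = 20 − 0.25x_{Kora}.
By symmetry x_{Kora} = x_{Mesa}; substituting into the reaction function, 1.25x_{Mesa} = 20 and x_{Mesa} = 16.

16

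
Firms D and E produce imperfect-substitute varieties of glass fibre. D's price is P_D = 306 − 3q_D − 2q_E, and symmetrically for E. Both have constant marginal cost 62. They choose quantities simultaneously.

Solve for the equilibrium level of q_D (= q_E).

Firm D's profit: π = q_D(306 − 3q_D − 2q_E) − 62q_D.
∂π/∂q_D = 244 − 6q_D − 2q_E = 0 ⇒ q_D = 122/3 − (1/3)q_E.
Setting q_D = q_E in the reaction function: q_D = 122/3 − (1/3)q_D, so q_D = (122/3) / (4/3) = 30.5.

30.5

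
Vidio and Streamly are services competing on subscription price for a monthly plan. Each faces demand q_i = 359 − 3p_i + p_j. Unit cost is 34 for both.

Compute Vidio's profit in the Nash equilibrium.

Vidio's profit: π = (p_{Vidio} − 34)(359 − 3p_{Vidio} + p_{Streamly}).
∂π/∂p_{Vidio} = 461 − 6p_{Vidio} + p_{Streamly} = 0 ⇒ p_{Vidio} = 461/6 + (1/6)p_{Streamly}.
Setting p_{Vidio} = p_{Streamly} in the reaction function: p_{Vidio} = 461/6 + (1/6)p_{Vidio}, so p_{Vidio} = (461/6) / (5/6) = 92.2.
q_{Vidio} = 359 − 3·92.2 + 92.2 = 174.6.
Profit = (92.2 − 34)·174.6 = 10161.72.

10161.72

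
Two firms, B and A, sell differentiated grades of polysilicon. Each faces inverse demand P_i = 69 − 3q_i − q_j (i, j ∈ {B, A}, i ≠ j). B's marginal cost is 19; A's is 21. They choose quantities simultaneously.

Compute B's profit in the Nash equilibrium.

Firm B's profit: π = q_B(69 − 3q_B − q_A) − 19q_B.
∂π/∂q_B = 50 − 6q_B − q_A = 0 ⇒ q_B = 25/3 − (1/6)q_A.
Similarly q_A = 8 − (1/6)q_B.
Substituting the second reaction function into the first: q_B = 25/3 − (1/6)(8 − (1/6)q_B), which gives (35/36)q_B = 7 ⇒ q_B = 7.2.
Then q_A = 8 − (1/6)·7.2 = 6.8.
P_B = 69 − 3·7.2 − 6.8 = 40.6.
Profit = (40.6 − 19)·7.2 = 155.52.

155.52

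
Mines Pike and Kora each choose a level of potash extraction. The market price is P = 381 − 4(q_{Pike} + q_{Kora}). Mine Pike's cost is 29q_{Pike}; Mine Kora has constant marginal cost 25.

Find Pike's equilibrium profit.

3364

Mine Pike's profit: π = q_{Pike}(381 − 4(q_{Pike} + q_{Kora})) − 29q_{Pike}.
∂π/∂q_{Pike} = 352 − 8q_{Pike} − 4q_{Kora} = 0, so q_{Pike} = 44 − 0.5q_{Kora}.
By the same steps for Kora: q_{Kora} = 44.5 − 0.5q_{Pike}.
Plugging q_{Kora} into Pike's best response: q_{Pike} = 44 − 0.5(44.5 − 0.5q_{Pike}) ⇒ 0.75q_{Pike} = 21.75, so q_{Pike} = 29.
Then q_{Kora} = 44.5 − 0.5·29 = 30.
Price P = 381 − 4·59 = 145.
Pike's profit: (145 − 29)·29 = 3364.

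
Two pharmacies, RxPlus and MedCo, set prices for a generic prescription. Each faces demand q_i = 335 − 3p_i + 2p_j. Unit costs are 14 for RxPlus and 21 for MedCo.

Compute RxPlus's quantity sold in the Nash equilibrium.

RxPlus's profit: π = (p_{RxPlus} − 14)(335 − 3p_{RxPlus} + 2p_{MedCo}).
∂π/∂p_{RxPlus} = 377 − 6p_{RxPlus} + 2p_{MedCo} = 0 ⇒ p_{RxPlus} = 377/6 + (1/3)p_{MedCo}.
Similarly p_{MedCo} = 199/3 + (1/3)p_{RxPlus}.
Plugging p_{MedCo} into RxPlus's best response: p_{RxPlus} = 377/6 + (1/3)(199/3 + (1/3)p_{RxPlus}) ⇒ (8/9)p_{RxPlus} = 1529/18, so p_{RxPlus} = 95.5625.
Then p_{MedCo} = 199/3 + (1/3)·95.5625 = 98.1875.
q_{RxPlus} = 335 − 3·95.5625 + 2·98.1875 = 244.6875.

244.6875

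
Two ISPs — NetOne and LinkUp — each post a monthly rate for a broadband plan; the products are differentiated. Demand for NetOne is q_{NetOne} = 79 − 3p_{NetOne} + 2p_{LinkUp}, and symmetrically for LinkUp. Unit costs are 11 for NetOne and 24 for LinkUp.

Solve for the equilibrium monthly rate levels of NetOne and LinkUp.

30.4375, 35.3125

NetOne's profit: π = (p_{NetOne} − 11)(79 − 3p_{NetOne} + 2p_{LinkUp}).
∂π/∂p_{NetOne} = 112 − 6p_{NetOne} + 2p_{LinkUp} = 0 ⇒ p_{NetOne} = 56/3 + (1/3)p_{LinkUp}.
Similarly p_{LinkUp} = 151/6 + (1/3)p_{NetOne}.
Solving the two reaction functions simultaneously: (1 − (1/3)(1/3))p_{NetOne} = 56/3 + (1/3)·(151/6), so (8/9)p_{NetOne} = 487/18 and p_{NetOne} = 30.4375.
Then p_{LinkUp} = 151/6 + (1/3)·30.4375 = 35.3125.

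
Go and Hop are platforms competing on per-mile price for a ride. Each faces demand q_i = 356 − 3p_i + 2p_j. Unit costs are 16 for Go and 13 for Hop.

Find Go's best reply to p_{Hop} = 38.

Go's profit: π = (p_{Go} − 16)(356 − 3p_{Go} + 2p_{Hop}).
∂π/∂p_{Go} = 404 − 6p_{Go} + 2p_{Hop} = 0 ⇒ p_{Go} = 202/3 + (1/3)p_{Hop}.
At p_{Hop} = 38: p_{Go} = 202/3 + (1/3)·38 = 80.

80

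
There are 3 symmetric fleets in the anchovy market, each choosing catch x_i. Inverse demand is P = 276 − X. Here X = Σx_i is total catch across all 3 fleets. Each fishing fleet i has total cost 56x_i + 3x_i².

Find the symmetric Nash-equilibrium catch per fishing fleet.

A representative fishing fleet's profit is π_i = x_i(276 − X) − 56x_i − 3x_i², with X = x_i + Σ_{j≠i} x_j.
First-order condition: 220 − 8x_i − Σ_{j≠i} x_j = 0.
Imposing symmetry (x_j = x for all j) turns Σ_{j≠i} x_j into 2x, so 220 = 10x and x = 22.

22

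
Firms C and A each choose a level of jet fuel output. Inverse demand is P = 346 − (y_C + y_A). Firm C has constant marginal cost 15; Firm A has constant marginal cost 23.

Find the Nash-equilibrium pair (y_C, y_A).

Firm C's profit: π = y_C(346 − (y_C + y_A)) − 15y_C.
∂π/∂y_C = 331 − 2y_C − y_A = 0, so y_C = 165.5 − 0.5y_A.
By the same steps for A: y_A = 161.5 − 0.5y_C.
Solving the two reaction functions simultaneously: (1 − (−0.5)(−0.5))y_C = 165.5 − 0.5·161.5, so 0.75y_C = 84.75 and y_C = 113.
Then y_A = 161.5 − 0.5·113 = 105.

113, 105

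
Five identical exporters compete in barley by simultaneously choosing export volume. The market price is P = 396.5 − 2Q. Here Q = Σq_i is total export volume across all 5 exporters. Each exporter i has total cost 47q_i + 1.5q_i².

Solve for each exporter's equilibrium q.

23.3

A representative exporter's profit is π_i = q_i(396.5 − 2Q) − 47q_i − 1.5q_i², with Q = q_i + Σ_{j≠i} q_j.
First-order condition: 349.5 − 7q_i − 2Σ_{j≠i} q_j = 0.
Imposing symmetry (q_j = q for all j) turns Σ_{j≠i} q_j into 4q, so 349.5 = 15q and q = 23.3.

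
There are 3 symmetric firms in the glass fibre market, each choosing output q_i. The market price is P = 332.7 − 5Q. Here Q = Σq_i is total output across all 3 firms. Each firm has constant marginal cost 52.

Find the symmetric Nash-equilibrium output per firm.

A representative firm's profit is π_i = q_i(332.7 − 5Q) − 52q_i, with Q = q_i + Σ_{j≠i} q_j.
First-order condition: 280.7 − 10q_i − 5Σ_{j≠i} q_j = 0.
In a symmetric equilibrium every firm chooses the same q, so Σ_{j≠i} q_j = 2q. The condition becomes 280.7 − 20q = 0, giving q = 280.7/20 = 14.035.

14.035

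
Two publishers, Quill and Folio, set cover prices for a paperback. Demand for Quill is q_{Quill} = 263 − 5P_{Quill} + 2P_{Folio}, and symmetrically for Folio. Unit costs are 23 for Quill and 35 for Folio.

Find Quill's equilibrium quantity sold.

127.5

Quill's profit: π = (P_{Quill} − 23)(263 − 5P_{Quill} + 2P_{Folio}).
∂π/∂P_{Quill} = 378 − 10P_{Quill} + 2P_{Folio} = 0 ⇒ P_{Quill} = 37.8 + 0.2P_{Folio}.
Similarly P_{Folio} = 43.8 + 0.2P_{Quill}.
Solving the two reaction functions simultaneously: (1 − (0.2)(0.2))P_{Quill} = 37.8 + 0.2·43.8, so 0.96P_{Quill} = 46.56 and P_{Quill} = 48.5.
Then P_{Folio} = 43.8 + 0.2·48.5 = 53.5.
q_{Quill} = 263 − 5·48.5 + 2·53.5 = 127.5.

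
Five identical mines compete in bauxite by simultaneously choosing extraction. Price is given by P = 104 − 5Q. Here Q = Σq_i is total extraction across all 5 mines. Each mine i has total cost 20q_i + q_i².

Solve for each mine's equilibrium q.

2.625

A representative mine's profit is π_i = q_i(104 − 5Q) − 20q_i − q_i², with Q = q_i + Σ_{j≠i} q_j.
First-order condition: 84 − 12q_i − 5Σ_{j≠i} q_j = 0.
With identical mines, set every q_j = q: then 84 − 12q − 20q = 0, i.e. q = 84/32 = 2.625.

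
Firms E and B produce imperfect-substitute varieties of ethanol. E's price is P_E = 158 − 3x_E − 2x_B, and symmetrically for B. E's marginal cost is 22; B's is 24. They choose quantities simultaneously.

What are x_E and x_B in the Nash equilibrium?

17.125, 16.625

Firm E's profit: π = x_E(158 − 3x_E − 2x_B) − 22x_E.
∂π/∂x_E = 136 − 6x_E − 2x_B = 0 ⇒ x_E = 68/3 − (1/3)x_B.
Similarly x_B = 67/3 − (1/3)x_E.
Plugging x_B into E's best response: x_E = 68/3 − (1/3)(67/3 − (1/3)x_E) ⇒ (8/9)x_E = 137/9, so x_E = 17.125.
Then x_B = 67/3 − (1/3)·17.125 = 16.625.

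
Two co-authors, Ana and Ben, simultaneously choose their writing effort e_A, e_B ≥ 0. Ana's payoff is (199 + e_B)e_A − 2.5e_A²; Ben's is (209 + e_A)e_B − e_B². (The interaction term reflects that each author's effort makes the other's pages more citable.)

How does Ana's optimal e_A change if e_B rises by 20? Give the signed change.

4

Expanding Ana's payoff: 199e_A + e_Be_A − 2.5e_A².
∂π/∂e_A = 199 + e_B − 5e_A = 0, so e_A = 39.8 + 0.2e_B.
The reaction-function slope is 0.2, so a 20-unit rise in e_B moves e_A by 0.2 × 20 = 4. Ana's best response rises — the actions are strategic complements.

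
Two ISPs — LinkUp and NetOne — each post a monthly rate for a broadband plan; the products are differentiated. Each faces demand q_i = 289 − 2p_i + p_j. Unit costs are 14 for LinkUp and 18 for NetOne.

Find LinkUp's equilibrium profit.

17001.68

LinkUp's profit: π = (p_{LinkUp} − 14)(289 − 2p_{LinkUp} + p_{NetOne}).
∂π/∂p_{LinkUp} = 317 − 4p_{LinkUp} + p_{NetOne} = 0 ⇒ p_{LinkUp} = 79.25 + 0.25p_{NetOne}.
Similarly p_{NetOne} = 81.25 + 0.25p_{LinkUp}.
Substituting the second reaction function into the first: p_{LinkUp} = 79.25 + 0.25(81.25 + 0.25p_{LinkUp}), which gives 0.9375p_{LinkUp} = 99.5625 ⇒ p_{LinkUp} = 106.2.
Then p_{NetOne} = 81.25 + 0.25·106.2 = 107.8.
q_{LinkUp} = 289 − 2·106.2 + 107.8 = 184.4.
Profit = (106.2 − 14)·184.4 = 17001.68.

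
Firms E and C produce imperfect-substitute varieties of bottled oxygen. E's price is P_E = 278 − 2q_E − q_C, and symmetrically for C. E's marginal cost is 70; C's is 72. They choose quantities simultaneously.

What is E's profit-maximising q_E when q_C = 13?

48.75

Firm E's profit: π = q_E(278 − 2q_E − q_C) − 70q_E.
∂π/∂q_E = 208 − 4q_E − q_C = 0 ⇒ q_E = 52 − 0.25q_C.
At q_C = 13: q_E = 52 − 0.25·13 = 48.75.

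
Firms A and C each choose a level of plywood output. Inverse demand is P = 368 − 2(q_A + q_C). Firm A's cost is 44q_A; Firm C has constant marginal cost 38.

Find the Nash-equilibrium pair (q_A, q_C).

53, 56

Firm A's profit: π = q_A(368 − 2(q_A + q_C)) − 44q_A.
∂π/∂q_A = 324 − 4q_A − 2q_C = 0, so q_A = 81 − 0.5q_C.
By the same steps for C: q_C = 82.5 − 0.5q_A.
Substituting the second reaction function into the first: q_A = 81 − 0.5(82.5 − 0.5q_A), which gives 0.75q_A = 39.75 ⇒ q_A = 53.
Then q_C = 82.5 − 0.5·53 = 56.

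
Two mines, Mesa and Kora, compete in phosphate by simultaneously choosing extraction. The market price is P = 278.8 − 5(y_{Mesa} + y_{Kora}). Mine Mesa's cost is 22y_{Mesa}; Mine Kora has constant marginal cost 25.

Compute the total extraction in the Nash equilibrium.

Mine Mesa's profit: π = y_{Mesa}(278.8 − 5(y_{Mesa} + y_{Kora})) − 22y_{Mesa}.
∂π/∂y_{Mesa} = 256.8 − 10y_{Mesa} − 5y_{Kora} = 0, so y_{Mesa} = 25.68 − 0.5y_{Kora}.
By the same steps for Kora: y_{Kora} = 25.38 − 0.5y_{Mesa}.
Solving the two reaction functions simultaneously: (1 − (−0.5)(−0.5))y_{Mesa} = 25.68 − 0.5·25.38, so 0.75y_{Mesa} = 12.99 and y_{Mesa} = 17.32.
Then y_{Kora} = 25.38 − 0.5·17.32 = 16.72.
Total extraction: 17.32 + 16.72 = 34.04.

34.04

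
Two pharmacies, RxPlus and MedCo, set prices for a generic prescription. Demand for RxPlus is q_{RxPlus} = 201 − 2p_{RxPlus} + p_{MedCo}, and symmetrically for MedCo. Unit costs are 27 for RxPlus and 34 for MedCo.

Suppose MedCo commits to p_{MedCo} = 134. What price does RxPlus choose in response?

RxPlus's profit: π = (p_{RxPlus} − 27)(201 − 2p_{RxPlus} + p_{MedCo}).
∂π/∂p_{RxPlus} = 255 − 4p_{RxPlus} + p_{MedCo} = 0 ⇒ p_{RxPlus} = 63.75 + 0.25p_{MedCo}.
At p_{MedCo} = 134: p_{RxPlus} = 63.75 + 0.25·134 = 97.25.

97.25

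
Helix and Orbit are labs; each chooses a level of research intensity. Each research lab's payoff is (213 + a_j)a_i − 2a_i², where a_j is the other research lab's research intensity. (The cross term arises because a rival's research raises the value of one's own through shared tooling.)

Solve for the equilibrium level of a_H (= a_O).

71

Helix's payoff is (213 + a_O)a_H − 2a_H².
∂π/∂a_H = 213 + a_O − 4a_H = 0, so a_H = 53.25 + 0.25a_O.
By symmetry a_O = a_H; substituting into the reaction function, 0.75a_H = 53.25 and a_H = 71.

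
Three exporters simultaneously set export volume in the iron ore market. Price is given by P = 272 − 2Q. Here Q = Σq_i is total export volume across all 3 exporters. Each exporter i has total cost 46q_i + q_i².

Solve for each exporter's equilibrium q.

22.6

A representative exporter's profit is π_i = q_i(272 − 2Q) − 46q_i − q_i², with Q = q_i + Σ_{j≠i} q_j.
First-order condition: 226 − 6q_i − 2Σ_{j≠i} q_j = 0.
In a symmetric equilibrium every exporter chooses the same q, so Σ_{j≠i} q_j = 2q. The condition becomes 226 − 10q = 0, giving q = 226/10 = 22.6.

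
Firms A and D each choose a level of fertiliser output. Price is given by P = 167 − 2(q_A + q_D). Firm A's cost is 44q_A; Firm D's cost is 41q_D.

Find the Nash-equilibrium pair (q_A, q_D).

Firm A's profit: π = q_A(167 − 2(q_A + q_D)) − 44q_A.
∂π/∂q_A = 123 − 4q_A − 2q_D = 0, so q_A = 30.75 − 0.5q_D.
By the same steps for D: q_D = 31.5 − 0.5q_A.
Substituting the second reaction function into the first: q_A = 30.75 − 0.5(31.5 − 0.5q_A), which gives 0.75q_A = 15 ⇒ q_A = 20.
Then q_D = 31.5 − 0.5·20 = 21.5.

20, 21.5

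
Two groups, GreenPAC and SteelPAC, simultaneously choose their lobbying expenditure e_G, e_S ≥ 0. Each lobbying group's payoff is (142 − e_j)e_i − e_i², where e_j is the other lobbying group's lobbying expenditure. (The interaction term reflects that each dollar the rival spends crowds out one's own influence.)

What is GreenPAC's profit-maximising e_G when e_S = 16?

63

GreenPAC's payoff is (142 − e_S)e_G − e_G².
∂π/∂e_G = 142 − e_S − 2e_G = 0, so e_G = 71 − 0.5e_S.
At e_S = 16: e_G = 71 − 0.5·16 = 63.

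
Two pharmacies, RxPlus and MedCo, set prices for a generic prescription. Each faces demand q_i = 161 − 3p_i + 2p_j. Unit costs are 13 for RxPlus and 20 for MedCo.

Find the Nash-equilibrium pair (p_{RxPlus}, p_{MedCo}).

51.3125, 53.9375

RxPlus's profit: π = (p_{RxPlus} − 13)(161 − 3p_{RxPlus} + 2p_{MedCo}).
∂π/∂p_{RxPlus} = 200 − 6p_{RxPlus} + 2p_{MedCo} = 0 ⇒ p_{RxPlus} = 100/3 + (1/3)p_{MedCo}.
Similarly p_{MedCo} = 221/6 + (1/3)p_{RxPlus}.
Solving the two reaction functions simultaneously: (1 − (1/3)(1/3))p_{RxPlus} = 100/3 + (1/3)·(221/6), so (8/9)p_{RxPlus} = 821/18 and p_{RxPlus} = 51.3125.
Then p_{MedCo} = 221/6 + (1/3)·51.3125 = 53.9375.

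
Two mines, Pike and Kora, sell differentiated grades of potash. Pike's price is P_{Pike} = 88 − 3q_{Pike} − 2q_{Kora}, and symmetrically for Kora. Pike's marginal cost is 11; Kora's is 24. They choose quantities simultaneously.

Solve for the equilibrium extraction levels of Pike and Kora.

Mine Pike's profit: π = q_{Pike}(88 − 3q_{Pike} − 2q_{Kora}) − 11q_{Pike}.
∂π/∂q_{Pike} = 77 − 6q_{Pike} − 2q_{Kora} = 0 ⇒ q_{Pike} = 77/6 − (1/3)q_{Kora}.
Similarly q_{Kora} = 32/3 − (1/3)q_{Pike}.
Substituting the second reaction function into the first: q_{Pike} = 77/6 − (1/3)(32/3 − (1/3)q_{Pike}), which gives (8/9)q_{Pike} = 167/18 ⇒ q_{Pike} = 10.4375.
Then q_{Kora} = 32/3 − (1/3)·10.4375 = 7.1875.

10.4375, 7.1875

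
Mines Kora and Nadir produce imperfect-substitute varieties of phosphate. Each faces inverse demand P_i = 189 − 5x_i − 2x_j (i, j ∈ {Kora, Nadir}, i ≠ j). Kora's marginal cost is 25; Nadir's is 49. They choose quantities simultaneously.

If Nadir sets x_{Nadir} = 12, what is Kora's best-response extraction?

14

Mine Kora's profit: π = x_{Kora}(189 − 5x_{Kora} − 2x_{Nadir}) − 25x_{Kora}.
∂π/∂x_{Kora} = 164 − 10x_{Kora} − 2x_{Nadir} = 0 ⇒ x_{Kora} = 16.4 − 0.2x_{Nadir}.
At x_{Nadir} = 12: x_{Kora} = 16.4 − 0.2·12 = 14.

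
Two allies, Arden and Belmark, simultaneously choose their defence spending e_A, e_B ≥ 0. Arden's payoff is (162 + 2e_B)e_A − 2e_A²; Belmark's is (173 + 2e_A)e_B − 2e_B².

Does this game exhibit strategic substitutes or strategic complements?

Expanding Arden's payoff: 162e_A + 2e_Be_A − 2e_A².
∂π/∂e_A = 162 + 2e_B − 4e_A = 0, so e_A = 40.5 + 0.5e_B.
The best-response slope de_A/de_B = 0.5 > 0: the reaction function is upward-sloping, so the choices are strategic complements.

strategic complements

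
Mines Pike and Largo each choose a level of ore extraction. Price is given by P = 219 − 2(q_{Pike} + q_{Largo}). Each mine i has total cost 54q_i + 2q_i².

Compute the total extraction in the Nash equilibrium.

Mine Pike's profit: π = q_{Pike}(219 − 2(q_{Pike} + q_{Largo})) − 54q_{Pike} − 2q_{Pike}².
∂π/∂q_{Pike} = 165 − 8q_{Pike} − 2q_{Largo} = 0, so q_{Pike} = 20.625 − 0.25q_{Largo}.
By symmetry q_{Largo} = q_{Pike}; substituting into the reaction function, 1.25q_{Pike} = 20.625 and q_{Pike} = 16.5.
Total extraction: 16.5 + 16.5 = 33.

33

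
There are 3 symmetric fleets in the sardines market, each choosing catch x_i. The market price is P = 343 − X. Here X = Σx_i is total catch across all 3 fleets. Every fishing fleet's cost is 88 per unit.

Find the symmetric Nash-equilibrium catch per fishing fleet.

A representative fishing fleet's profit is π_i = x_i(343 − X) − 88x_i, with X = x_i + Σ_{j≠i} x_j.
First-order condition: 255 − 2x_i − Σ_{j≠i} x_j = 0.
Imposing symmetry (x_j = x for all j) turns Σ_{j≠i} x_j into 2x, so 255 = 4x and x = 63.75.

63.75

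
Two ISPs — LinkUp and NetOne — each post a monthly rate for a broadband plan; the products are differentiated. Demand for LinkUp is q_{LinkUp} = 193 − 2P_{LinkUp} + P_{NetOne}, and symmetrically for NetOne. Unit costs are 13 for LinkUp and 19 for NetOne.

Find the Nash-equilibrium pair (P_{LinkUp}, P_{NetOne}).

73.8, 76.2

LinkUp's profit: π = (P_{LinkUp} − 13)(193 − 2P_{LinkUp} + P_{NetOne}).
∂π/∂P_{LinkUp} = 219 − 4P_{LinkUp} + P_{NetOne} = 0 ⇒ P_{LinkUp} = 54.75 + 0.25P_{NetOne}.
Similarly P_{NetOne} = 57.75 + 0.25P_{LinkUp}.
Solving the two reaction functions simultaneously: (1 − (0.25)(0.25))P_{LinkUp} = 54.75 + 0.25·57.75, so 0.9375P_{LinkUp} = 69.1875 and P_{LinkUp} = 73.8.
Then P_{NetOne} = 57.75 + 0.25·73.8 = 76.2.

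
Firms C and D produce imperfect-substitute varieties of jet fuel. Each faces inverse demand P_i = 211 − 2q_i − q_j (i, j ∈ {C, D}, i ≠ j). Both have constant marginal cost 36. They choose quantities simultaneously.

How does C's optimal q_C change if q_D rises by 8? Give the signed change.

-2

Firm C's profit: π = q_C(211 − 2q_C − q_D) − 36q_C.
∂π/∂q_C = 175 − 4q_C − q_D = 0 ⇒ q_C = 43.75 − 0.25q_D.
The reaction-function slope is −0.25, so an 8-unit rise in q_D moves q_C by −0.25 × 8 = −2. C's best response falls — the actions are strategic substitutes.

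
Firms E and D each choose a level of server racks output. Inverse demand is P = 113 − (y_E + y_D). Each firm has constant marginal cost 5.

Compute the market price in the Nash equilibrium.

Firm E's profit: π = y_E(113 − (y_E + y_D)) − 5y_E.
∂π/∂y_E = 108 − 2y_E − y_D = 0, so y_E = 54 − 0.5y_D.
Setting y_E = y_D in the reaction function: y_E = 54 − 0.5y_E, so y_E = 54 / 1.5 = 36.
Equilibrium price: P = 113 − 72 = 41.

41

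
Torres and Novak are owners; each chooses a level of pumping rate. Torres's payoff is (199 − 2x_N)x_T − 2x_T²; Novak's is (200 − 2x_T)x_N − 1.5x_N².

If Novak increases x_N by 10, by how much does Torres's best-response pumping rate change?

-5

Expanding Torres's payoff: 199x_T − 2x_Nx_T − 2x_T².
∂π/∂x_T = 199 − 2x_N − 4x_T = 0, so x_T = 49.75 − 0.5x_N.
The reaction-function slope is −0.5, so a 10-unit rise in x_N moves x_T by −0.5 × 10 = −5. Torres's best response falls — the actions are strategic substitutes.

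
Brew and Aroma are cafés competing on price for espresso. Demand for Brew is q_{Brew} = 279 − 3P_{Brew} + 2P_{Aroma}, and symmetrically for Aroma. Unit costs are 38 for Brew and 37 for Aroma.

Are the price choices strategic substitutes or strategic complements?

Brew's profit: π = (P_{Brew} − 38)(279 − 3P_{Brew} + 2P_{Aroma}).
∂π/∂P_{Brew} = 393 − 6P_{Brew} + 2P_{Aroma} = 0 ⇒ P_{Brew} = 65.5 + (1/3)P_{Aroma}.
The best-response slope dP_{Brew}/dP_{Aroma} = 1/3 > 0: the reaction function is upward-sloping, so the choices are strategic complements.

strategic complements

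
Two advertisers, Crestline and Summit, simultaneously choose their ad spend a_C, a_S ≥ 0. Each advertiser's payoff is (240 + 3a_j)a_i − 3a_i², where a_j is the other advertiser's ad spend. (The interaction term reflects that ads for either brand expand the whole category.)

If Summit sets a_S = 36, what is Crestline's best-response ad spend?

58

Crestline's payoff is (240 + 3a_S)a_C − 3a_C².
∂π/∂a_C = 240 + 3a_S − 6a_C = 0, so a_C = 40 + 0.5a_S.
At a_S = 36: a_C = 40 + 0.5·36 = 58.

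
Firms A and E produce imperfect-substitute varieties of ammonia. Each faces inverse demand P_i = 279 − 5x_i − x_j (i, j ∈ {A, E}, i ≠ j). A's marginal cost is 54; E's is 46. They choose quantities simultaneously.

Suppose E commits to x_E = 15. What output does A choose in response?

21

Firm A's profit: π = x_A(279 − 5x_A − x_E) − 54x_A.
∂π/∂x_A = 225 − 10x_A − x_E = 0 ⇒ x_A = 22.5 − 0.1x_E.
At x_E = 15: x_A = 22.5 − 0.1·15 = 21.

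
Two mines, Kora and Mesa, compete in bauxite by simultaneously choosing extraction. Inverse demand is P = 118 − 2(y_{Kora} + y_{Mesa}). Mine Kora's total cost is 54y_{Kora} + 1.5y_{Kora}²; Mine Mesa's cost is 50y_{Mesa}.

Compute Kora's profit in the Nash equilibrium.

Mine Kora's profit: π = y_{Kora}(118 − 2(y_{Kora} + y_{Mesa})) − 54y_{Kora} − 1.5y_{Kora}².
∂π/∂y_{Kora} = 64 − 7y_{Kora} − 2y_{Mesa} = 0, so y_{Kora} = 64/7 − (2/7)y_{Mesa}.
For Mesa: ∂π/∂y_{Mesa} = 68 − 4y_{Mesa} − 2y_{Kora} = 0 ⇒ y_{Mesa} = 17 − 0.5y_{Kora}.
Plugging y_{Mesa} into Kora's best response: y_{Kora} = 64/7 − (2/7)(17 − 0.5y_{Kora}) ⇒ (6/7)y_{Kora} = 30/7, so y_{Kora} = 5.
Then y_{Mesa} = 17 − 0.5·5 = 14.5.
Price P = 118 − 2·19.5 = 79.
Kora's profit: (79 − 54)·5 − 1.5(5)² = 87.5.

87.5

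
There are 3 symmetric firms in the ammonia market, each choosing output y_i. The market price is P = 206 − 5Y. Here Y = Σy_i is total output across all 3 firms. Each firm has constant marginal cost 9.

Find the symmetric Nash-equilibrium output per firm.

A representative firm's profit is π_i = y_i(206 − 5Y) − 9y_i, with Y = y_i + Σ_{j≠i} y_j.
First-order condition: 197 − 10y_i − 5Σ_{j≠i} y_j = 0.
In a symmetric equilibrium every firm chooses the same y, so Σ_{j≠i} y_j = 2y. The condition becomes 197 − 20y = 0, giving y = 197/20 = 9.85.

9.85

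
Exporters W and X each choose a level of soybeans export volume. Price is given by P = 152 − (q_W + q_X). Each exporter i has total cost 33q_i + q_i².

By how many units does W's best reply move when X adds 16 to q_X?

Exporter W's profit: π = q_W(152 − (q_W + q_X)) − 33q_W − q_W².
∂π/∂q_W = 119 − 4q_W − q_X = 0, so q_W = 29.75 − 0.25q_X.
The reaction-function slope is −0.25, so a 16-unit rise in q_X moves q_W by −0.25 × 16 = −4. W's best response falls — the actions are strategic substitutes.

-4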